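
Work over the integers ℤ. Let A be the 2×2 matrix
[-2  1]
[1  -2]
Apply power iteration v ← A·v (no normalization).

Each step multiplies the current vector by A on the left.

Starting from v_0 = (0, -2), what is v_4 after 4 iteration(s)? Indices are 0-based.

v_4 = (80, -82)

v_0 = (0, -2).
v_1 = A·v_0 = (-2, 4).
v_2 = A·v_1 = (8, -10).
v_3 = A·v_2 = (-26, 28).
v_4 = A·v_3 = (80, -82).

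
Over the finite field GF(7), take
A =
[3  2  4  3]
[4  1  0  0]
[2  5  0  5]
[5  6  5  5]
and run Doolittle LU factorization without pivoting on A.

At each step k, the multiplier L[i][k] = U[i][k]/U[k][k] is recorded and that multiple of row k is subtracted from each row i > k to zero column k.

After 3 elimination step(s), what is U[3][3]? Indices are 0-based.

U[3][3] = 5

[col 0] pivot 3
  R1 -= 6*R0 → (0, 3, 4, 3)  (L[1][0] := 6)
  R2 -= 3*R0 → (0, 6, 2, 3)  (L[2][0] := 3)
  R3 -= 4*R0 → (0, 5, 3, 0)  (L[3][0] := 4)
[col 1] pivot 3
  R2 -= 2*R1 → (0, 0, 1, 4)  (L[2][1] := 2)
  R3 -= 4*R1 → (0, 0, 1, 2)  (L[3][1] := 4)
[col 2] pivot 1
  R3 -= 1*R2 → (0, 0, 0, 5)  (L[3][2] := 1)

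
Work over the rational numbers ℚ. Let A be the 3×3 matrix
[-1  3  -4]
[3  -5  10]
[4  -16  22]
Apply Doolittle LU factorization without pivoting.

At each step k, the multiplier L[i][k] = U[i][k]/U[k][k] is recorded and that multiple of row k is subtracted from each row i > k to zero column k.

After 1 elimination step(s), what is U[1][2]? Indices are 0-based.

k=0: U[0][0]=-1
  eliminate (1,0): mult=-3, new row 1: (0, 4, -2); set L[1][0]=-3
  eliminate (2,0): mult=-4, new row 2: (0, -4, 6); set L[2][0]=-4

U[1][2] = -2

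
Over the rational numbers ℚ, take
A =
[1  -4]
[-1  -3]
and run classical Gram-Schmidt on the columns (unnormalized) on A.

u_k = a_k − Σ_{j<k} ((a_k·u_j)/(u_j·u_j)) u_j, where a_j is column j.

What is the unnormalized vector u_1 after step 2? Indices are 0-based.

u_1 = (-7/2, -7/2)

Step 1: u_0 = a_0 = (1, -1).
Step 2: u_1 = a_1 − (-1/2)·u_0 = (-7/2, -7/2).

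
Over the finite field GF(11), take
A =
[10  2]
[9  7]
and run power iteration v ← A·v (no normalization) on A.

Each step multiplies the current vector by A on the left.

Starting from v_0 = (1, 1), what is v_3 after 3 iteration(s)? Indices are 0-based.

v_3 = (2, 4)

v_0 = (1, 1).
v_1 = A·v_0 = (1, 5).
v_2 = A·v_1 = (9, 0).
v_3 = A·v_2 = (2, 4).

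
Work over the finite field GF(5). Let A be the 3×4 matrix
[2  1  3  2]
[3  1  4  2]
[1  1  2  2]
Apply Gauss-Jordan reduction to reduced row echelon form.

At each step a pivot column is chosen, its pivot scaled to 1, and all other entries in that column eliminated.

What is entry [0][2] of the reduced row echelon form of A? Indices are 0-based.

pivot(0,0)=2: scale R0 → (1, 3, 4, 1)
  clear (1,0): R1 −= (3)R0 → (0, 2, 2, 4)
  clear (2,0): R2 −= (1)R0 → (0, 3, 3, 1)
pivot(1,1)=2: scale R1 → (0, 1, 1, 2)
  clear (0,1): R0 −= (3)R1 → (1, 0, 1, 0)
  clear (2,1): R2 −= (3)R1 → (0, 0, 0, 0)
col 2: no nonzero at/below row 2; advance.
col 3: no nonzero at/below row 2; advance.

M[0][2] = 1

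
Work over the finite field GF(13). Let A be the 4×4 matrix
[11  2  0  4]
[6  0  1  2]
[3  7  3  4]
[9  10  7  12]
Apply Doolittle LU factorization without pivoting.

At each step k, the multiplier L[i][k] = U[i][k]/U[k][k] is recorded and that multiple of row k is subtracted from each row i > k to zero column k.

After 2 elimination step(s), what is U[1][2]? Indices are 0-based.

U[1][2] = 1

k=0: U[0][0]=11
  eliminate (1,0): mult=10, new row 1: (0, 6, 1, 1); set L[1][0]=10
  eliminate (2,0): mult=5, new row 2: (0, 10, 3, 10); set L[2][0]=5
  eliminate (3,0): mult=2, new row 3: (0, 6, 7, 4); set L[3][0]=2
k=1: U[1][1]=6
  eliminate (2,1): mult=6, new row 2: (0, 0, 10, 4); set L[2][1]=6
  eliminate (3,1): mult=1, new row 3: (0, 0, 6, 3); set L[3][1]=1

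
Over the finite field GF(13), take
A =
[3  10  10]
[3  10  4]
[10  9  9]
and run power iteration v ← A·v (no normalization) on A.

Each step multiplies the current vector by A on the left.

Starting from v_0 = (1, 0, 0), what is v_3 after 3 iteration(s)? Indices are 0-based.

v_0 = (1, 0, 0).
v_1 = A·v_0 = (3, 3, 10).
v_2 = A·v_1 = (9, 1, 4).
v_3 = A·v_2 = (12, 1, 5).

v_3 = (12, 1, 5)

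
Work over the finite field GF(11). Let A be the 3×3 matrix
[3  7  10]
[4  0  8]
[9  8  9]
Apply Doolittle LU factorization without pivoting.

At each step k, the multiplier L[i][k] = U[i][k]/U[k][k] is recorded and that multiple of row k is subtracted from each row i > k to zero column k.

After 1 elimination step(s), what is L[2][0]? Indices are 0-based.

k=0: U[0][0]=3
  eliminate (1,0): mult=5, new row 1: (0, 9, 2); set L[1][0]=5
  eliminate (2,0): mult=3, new row 2: (0, 9, 1); set L[2][0]=3

L[2][0] = 3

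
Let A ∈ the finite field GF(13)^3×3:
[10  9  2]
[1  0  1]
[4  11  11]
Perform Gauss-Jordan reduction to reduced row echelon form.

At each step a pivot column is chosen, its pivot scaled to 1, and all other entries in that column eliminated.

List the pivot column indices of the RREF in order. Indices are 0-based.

pivot columns: 0, 1, 2

[1] R0 /= 10  ⇒  (1, 10, 8)
     R1 -= 1·R0  ⇒  (0, 3, 6)
     R2 -= 4·R0  ⇒  (0, 10, 5)
[2] R1 /= 3  ⇒  (0, 1, 2)
     R0 -= 10·R1  ⇒  (1, 0, 1)
     R2 -= 10·R1  ⇒  (0, 0, 11)
[3] R2 /= 11  ⇒  (0, 0, 1)
     R0 -= 1·R2  ⇒  (1, 0, 0)
     R1 -= 2·R2  ⇒  (0, 1, 0)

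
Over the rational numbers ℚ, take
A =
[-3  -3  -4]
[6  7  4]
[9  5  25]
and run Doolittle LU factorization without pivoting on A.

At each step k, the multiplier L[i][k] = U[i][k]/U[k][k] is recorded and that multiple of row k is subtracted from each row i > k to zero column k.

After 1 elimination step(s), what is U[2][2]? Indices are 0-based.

k=0: U[0][0]=-3
  eliminate (1,0): mult=-2, new row 1: (0, 1, -4); set L[1][0]=-2
  eliminate (2,0): mult=-3, new row 2: (0, -4, 13); set L[2][0]=-3

U[2][2] = 13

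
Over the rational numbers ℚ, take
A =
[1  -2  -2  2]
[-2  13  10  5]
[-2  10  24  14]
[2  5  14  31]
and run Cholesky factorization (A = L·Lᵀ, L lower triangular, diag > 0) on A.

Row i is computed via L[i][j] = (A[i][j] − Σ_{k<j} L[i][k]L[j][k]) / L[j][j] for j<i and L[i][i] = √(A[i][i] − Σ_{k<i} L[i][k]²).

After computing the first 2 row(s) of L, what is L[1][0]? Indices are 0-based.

Step 1: L[0][0] = √(1) = 1.
  L[1][0] = (-2) / L[0][0] = -2.
Step 2: L[1][1] = √(9) = 3.

L[1][0] = -2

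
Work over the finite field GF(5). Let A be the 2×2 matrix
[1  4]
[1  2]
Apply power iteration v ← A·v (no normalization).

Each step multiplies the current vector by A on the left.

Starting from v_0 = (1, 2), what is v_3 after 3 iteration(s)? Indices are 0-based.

v_3 = (0, 2)

v_0 = (1, 2).
v_1 = A·v_0 = (4, 0).
v_2 = A·v_1 = (4, 4).
v_3 = A·v_2 = (0, 2).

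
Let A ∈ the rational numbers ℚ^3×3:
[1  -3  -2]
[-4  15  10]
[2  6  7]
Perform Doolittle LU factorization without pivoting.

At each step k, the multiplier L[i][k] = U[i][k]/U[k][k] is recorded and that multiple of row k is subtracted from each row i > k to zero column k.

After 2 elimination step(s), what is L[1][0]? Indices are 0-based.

k=0: U[0][0]=1
  eliminate (1,0): mult=-4, new row 1: (0, 3, 2); set L[1][0]=-4
  eliminate (2,0): mult=2, new row 2: (0, 12, 11); set L[2][0]=2
k=1: U[1][1]=3
  eliminate (2,1): mult=4, new row 2: (0, 0, 3); set L[2][1]=4

L[1][0] = -4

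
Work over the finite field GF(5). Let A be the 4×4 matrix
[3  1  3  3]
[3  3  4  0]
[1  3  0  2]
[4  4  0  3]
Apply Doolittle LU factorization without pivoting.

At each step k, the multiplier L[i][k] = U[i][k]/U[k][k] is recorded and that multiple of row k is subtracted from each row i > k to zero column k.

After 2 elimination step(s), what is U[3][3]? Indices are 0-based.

[col 0] pivot 3
  R1 -= 1*R0 → (0, 2, 1, 2)  (L[1][0] := 1)
  R2 -= 2*R0 → (0, 1, 4, 1)  (L[2][0] := 2)
  R3 -= 3*R0 → (0, 1, 1, 4)  (L[3][0] := 3)
[col 1] pivot 2
  R2 -= 3*R1 → (0, 0, 1, 0)  (L[2][1] := 3)
  R3 -= 3*R1 → (0, 0, 3, 3)  (L[3][1] := 3)

U[3][3] = 3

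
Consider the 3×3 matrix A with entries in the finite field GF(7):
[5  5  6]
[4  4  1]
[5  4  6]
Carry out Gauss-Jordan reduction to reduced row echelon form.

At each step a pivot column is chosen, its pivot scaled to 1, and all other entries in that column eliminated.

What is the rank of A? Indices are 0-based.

rank = 3

[1] R0 /= 5  ⇒  (1, 1, 4)
     R1 -= 4·R0  ⇒  (0, 0, 6)
     R2 -= 5·R0  ⇒  (0, 6, 0)
[2] R1 <-> R2
[2] R1 /= 6  ⇒  (0, 1, 0)
     R0 -= 1·R1  ⇒  (1, 0, 4)
[3] R2 /= 6  ⇒  (0, 0, 1)
     R0 -= 4·R2  ⇒  (1, 0, 0)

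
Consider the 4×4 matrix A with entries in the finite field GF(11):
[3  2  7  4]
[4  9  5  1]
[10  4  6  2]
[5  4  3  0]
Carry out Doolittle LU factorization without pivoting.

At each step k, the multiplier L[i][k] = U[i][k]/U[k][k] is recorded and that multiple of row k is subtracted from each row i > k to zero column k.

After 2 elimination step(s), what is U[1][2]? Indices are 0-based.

k=0: U[0][0]=3
  eliminate (1,0): mult=5, new row 1: (0, 10, 3, 3); set L[1][0]=5
  eliminate (2,0): mult=7, new row 2: (0, 1, 1, 7); set L[2][0]=7
  eliminate (3,0): mult=9, new row 3: (0, 8, 6, 8); set L[3][0]=9
k=1: U[1][1]=10
  eliminate (2,1): mult=10, new row 2: (0, 0, 4, 10); set L[2][1]=10
  eliminate (3,1): mult=3, new row 3: (0, 0, 8, 10); set L[3][1]=3

U[1][2] = 3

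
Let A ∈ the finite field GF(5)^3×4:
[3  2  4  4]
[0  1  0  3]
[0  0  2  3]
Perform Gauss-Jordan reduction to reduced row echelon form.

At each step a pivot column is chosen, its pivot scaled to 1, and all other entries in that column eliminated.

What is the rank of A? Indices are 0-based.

pivot(0,0)=3: scale R0 → (1, 4, 3, 3)
pivot(1,1)=1: scale R1 → (0, 1, 0, 3)
  clear (0,1): R0 −= (4)R1 → (1, 0, 3, 1)
pivot(2,2)=2: scale R2 → (0, 0, 1, 4)
  clear (0,2): R0 −= (3)R2 → (1, 0, 0, 4)

rank = 3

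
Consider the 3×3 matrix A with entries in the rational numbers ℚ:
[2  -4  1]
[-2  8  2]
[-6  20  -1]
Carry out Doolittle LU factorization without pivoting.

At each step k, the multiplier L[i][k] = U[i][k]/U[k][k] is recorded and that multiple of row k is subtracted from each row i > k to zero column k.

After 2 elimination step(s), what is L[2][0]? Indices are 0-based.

[col 0] pivot 2
  R1 -= -1*R0 → (0, 4, 3)  (L[1][0] := -1)
  R2 -= -3*R0 → (0, 8, 2)  (L[2][0] := -3)
[col 1] pivot 4
  R2 -= 2*R1 → (0, 0, -4)  (L[2][1] := 2)

L[2][0] = -3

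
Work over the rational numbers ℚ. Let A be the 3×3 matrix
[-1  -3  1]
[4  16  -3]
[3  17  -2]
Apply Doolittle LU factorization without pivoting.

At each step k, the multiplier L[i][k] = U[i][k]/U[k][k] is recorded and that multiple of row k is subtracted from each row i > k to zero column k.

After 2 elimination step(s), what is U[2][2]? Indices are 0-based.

U[2][2] = -1

[col 0] pivot -1
  R1 -= -4*R0 → (0, 4, 1)  (L[1][0] := -4)
  R2 -= -3*R0 → (0, 8, 1)  (L[2][0] := -3)
[col 1] pivot 4
  R2 -= 2*R1 → (0, 0, -1)  (L[2][1] := 2)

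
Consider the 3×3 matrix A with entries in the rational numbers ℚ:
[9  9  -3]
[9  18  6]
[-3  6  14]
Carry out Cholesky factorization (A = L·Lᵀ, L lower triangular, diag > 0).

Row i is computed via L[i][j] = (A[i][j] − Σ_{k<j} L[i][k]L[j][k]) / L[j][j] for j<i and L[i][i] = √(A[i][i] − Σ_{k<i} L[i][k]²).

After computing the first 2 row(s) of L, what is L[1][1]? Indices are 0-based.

L[1][1] = 3

Step 1: L[0][0] = √(9) = 3.
  L[1][0] = (9) / L[0][0] = 3.
Step 2: L[1][1] = √(9) = 3.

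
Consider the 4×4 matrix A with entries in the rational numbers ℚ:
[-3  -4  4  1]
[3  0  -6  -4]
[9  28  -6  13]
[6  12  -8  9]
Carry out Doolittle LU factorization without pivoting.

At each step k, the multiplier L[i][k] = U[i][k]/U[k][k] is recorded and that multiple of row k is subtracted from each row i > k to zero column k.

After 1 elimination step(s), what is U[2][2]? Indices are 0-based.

[col 0] pivot -3
  R1 -= -1*R0 → (0, -4, -2, -3)  (L[1][0] := -1)
  R2 -= -3*R0 → (0, 16, 6, 16)  (L[2][0] := -3)
  R3 -= -2*R0 → (0, 4, 0, 11)  (L[3][0] := -2)

U[2][2] = 6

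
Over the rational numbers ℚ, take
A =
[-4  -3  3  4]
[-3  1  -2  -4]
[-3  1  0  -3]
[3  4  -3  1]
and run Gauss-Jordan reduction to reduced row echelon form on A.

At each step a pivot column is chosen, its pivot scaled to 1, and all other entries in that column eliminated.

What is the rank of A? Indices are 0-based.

rank = 4

pivot(0,0)=-4: scale R0 → (1, 3/4, -3/4, -1)
  clear (1,0): R1 −= (-3)R0 → (0, 13/4, -17/4, -7)
  clear (2,0): R2 −= (-3)R0 → (0, 13/4, -9/4, -6)
  clear (3,0): R3 −= (3)R0 → (0, 7/4, -3/4, 4)
pivot(1,1)=13/4: scale R1 → (0, 1, -17/13, -28/13)
  clear (0,1): R0 −= (3/4)R1 → (1, 0, 3/13, 8/13)
  clear (2,1): R2 −= (13/4)R1 → (0, 0, 2, 1)
  clear (3,1): R3 −= (7/4)R1 → (0, 0, 20/13, 101/13)
pivot(2,2)=2: scale R2 → (0, 0, 1, 1/2)
  clear (0,2): R0 −= (3/13)R2 → (1, 0, 0, 1/2)
  clear (1,2): R1 −= (-17/13)R2 → (0, 1, 0, -3/2)
  clear (3,2): R3 −= (20/13)R2 → (0, 0, 0, 7)
pivot(3,3)=7: scale R3 → (0, 0, 0, 1)
  clear (0,3): R0 −= (1/2)R3 → (1, 0, 0, 0)
  clear (1,3): R1 −= (-3/2)R3 → (0, 1, 0, 0)
  clear (2,3): R2 −= (1/2)R3 → (0, 0, 1, 0)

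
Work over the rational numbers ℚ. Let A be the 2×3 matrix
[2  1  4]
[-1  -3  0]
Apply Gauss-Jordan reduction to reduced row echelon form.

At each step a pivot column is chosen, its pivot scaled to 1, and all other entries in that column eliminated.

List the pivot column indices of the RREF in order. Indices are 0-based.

pivot columns: 0, 1

[1] R0 /= 2  ⇒  (1, 1/2, 2)
     R1 -= -1·R0  ⇒  (0, -5/2, 2)
[2] R1 /= -5/2  ⇒  (0, 1, -4/5)
     R0 -= 1/2·R1  ⇒  (1, 0, 12/5)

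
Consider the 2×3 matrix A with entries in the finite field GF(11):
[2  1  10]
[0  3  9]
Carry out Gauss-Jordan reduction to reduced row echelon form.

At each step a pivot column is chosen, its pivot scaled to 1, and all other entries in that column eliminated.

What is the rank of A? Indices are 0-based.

rank = 2

pivot(0,0)=2: scale R0 → (1, 6, 5)
pivot(1,1)=3: scale R1 → (0, 1, 3)
  clear (0,1): R0 −= (6)R1 → (1, 0, 9)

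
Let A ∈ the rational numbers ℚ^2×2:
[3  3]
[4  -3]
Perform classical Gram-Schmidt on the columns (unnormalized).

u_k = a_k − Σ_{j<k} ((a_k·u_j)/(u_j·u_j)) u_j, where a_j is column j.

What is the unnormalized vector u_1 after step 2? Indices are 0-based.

u_1 = (84/25, -63/25)

Step 1: u_0 = a_0 = (3, 4).
Step 2: u_1 = a_1 − (-3/25)·u_0 = (84/25, -63/25).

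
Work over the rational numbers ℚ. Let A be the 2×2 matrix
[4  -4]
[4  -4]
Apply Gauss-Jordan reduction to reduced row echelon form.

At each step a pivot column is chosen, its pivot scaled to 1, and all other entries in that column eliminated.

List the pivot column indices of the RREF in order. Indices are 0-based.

[1] R0 /= 4  ⇒  (1, -1)
     R1 -= 4·R0  ⇒  (0, 0)
column 1 empty below row 1

pivot columns: 0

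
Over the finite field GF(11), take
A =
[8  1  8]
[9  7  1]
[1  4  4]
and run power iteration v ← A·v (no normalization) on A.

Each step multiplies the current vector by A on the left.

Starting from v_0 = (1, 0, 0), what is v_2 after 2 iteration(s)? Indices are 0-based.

v_2 = (4, 4, 4)

v_0 = (1, 0, 0).
v_1 = A·v_0 = (8, 9, 1).
v_2 = A·v_1 = (4, 4, 4).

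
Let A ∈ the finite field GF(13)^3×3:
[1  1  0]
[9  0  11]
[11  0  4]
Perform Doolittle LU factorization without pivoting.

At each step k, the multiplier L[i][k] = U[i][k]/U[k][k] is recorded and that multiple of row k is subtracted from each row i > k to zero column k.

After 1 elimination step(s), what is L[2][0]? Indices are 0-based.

L[2][0] = 11

k=0: U[0][0]=1
  eliminate (1,0): mult=9, new row 1: (0, 4, 11); set L[1][0]=9
  eliminate (2,0): mult=11, new row 2: (0, 2, 4); set L[2][0]=11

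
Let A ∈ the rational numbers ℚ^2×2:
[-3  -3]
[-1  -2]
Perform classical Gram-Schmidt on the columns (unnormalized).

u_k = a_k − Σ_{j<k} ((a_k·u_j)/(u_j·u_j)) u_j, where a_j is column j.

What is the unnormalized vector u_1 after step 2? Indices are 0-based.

u_1 = (3/10, -9/10)

Step 1: u_0 = a_0 = (-3, -1).
Step 2: u_1 = a_1 − (11/10)·u_0 = (3/10, -9/10).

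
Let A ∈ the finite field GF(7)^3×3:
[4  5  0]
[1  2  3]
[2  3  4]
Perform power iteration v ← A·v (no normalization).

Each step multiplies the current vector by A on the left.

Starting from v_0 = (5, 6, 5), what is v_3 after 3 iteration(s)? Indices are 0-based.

v_0 = (5, 6, 5).
v_1 = A·v_0 = (1, 4, 6).
v_2 = A·v_1 = (3, 6, 3).
v_3 = A·v_2 = (0, 3, 1).

v_3 = (0, 3, 1)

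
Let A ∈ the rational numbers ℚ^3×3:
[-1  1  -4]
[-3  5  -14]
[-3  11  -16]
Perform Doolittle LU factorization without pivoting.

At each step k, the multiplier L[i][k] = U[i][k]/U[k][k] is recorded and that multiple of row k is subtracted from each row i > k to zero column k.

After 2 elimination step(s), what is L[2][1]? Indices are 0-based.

L[2][1] = 4

k=0: U[0][0]=-1
  eliminate (1,0): mult=3, new row 1: (0, 2, -2); set L[1][0]=3
  eliminate (2,0): mult=3, new row 2: (0, 8, -4); set L[2][0]=3
k=1: U[1][1]=2
  eliminate (2,1): mult=4, new row 2: (0, 0, 4); set L[2][1]=4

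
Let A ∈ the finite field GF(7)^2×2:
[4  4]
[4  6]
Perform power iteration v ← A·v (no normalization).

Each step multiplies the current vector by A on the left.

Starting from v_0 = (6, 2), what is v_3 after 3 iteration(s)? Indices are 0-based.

v_0 = (6, 2).
v_1 = A·v_0 = (4, 1).
v_2 = A·v_1 = (6, 1).
v_3 = A·v_2 = (0, 2).

v_3 = (0, 2)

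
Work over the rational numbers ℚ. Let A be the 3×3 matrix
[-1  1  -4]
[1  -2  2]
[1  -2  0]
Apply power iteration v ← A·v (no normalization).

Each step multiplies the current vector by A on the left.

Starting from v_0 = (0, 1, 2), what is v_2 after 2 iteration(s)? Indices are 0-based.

v_2 = (17, -15, -11)

v_0 = (0, 1, 2).
v_1 = A·v_0 = (-7, 2, -2).
v_2 = A·v_1 = (17, -15, -11).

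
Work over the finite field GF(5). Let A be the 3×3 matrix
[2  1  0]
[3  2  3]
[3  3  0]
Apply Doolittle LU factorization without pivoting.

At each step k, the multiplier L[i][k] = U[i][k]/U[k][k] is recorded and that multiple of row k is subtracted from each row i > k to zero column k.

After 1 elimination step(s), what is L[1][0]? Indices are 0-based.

L[1][0] = 4

[col 0] pivot 2
  R1 -= 4*R0 → (0, 3, 3)  (L[1][0] := 4)
  R2 -= 4*R0 → (0, 4, 0)  (L[2][0] := 4)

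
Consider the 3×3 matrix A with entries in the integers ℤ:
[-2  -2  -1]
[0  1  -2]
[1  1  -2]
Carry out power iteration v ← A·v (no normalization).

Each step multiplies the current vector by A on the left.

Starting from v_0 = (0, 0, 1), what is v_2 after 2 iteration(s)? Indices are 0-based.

v_0 = (0, 0, 1).
v_1 = A·v_0 = (-1, -2, -2).
v_2 = A·v_1 = (8, 2, 1).

v_2 = (8, 2, 1)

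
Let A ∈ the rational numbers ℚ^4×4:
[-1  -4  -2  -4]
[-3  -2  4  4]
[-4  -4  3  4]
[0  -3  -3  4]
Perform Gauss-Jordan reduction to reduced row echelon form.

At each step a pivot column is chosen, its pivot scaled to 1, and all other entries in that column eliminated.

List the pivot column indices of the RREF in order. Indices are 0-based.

pivot columns: 0, 1, 2, 3

step 1: normalize row 0 (÷-1) = (1, 4, 2, 4)
  row 1: subtract -3×row0 = (0, 10, 10, 16)
  row 2: subtract -4×row0 = (0, 12, 11, 20)
step 2: normalize row 1 (÷10) = (0, 1, 1, 8/5)
  row 0: subtract 4×row1 = (1, 0, -2, -12/5)
  row 2: subtract 12×row1 = (0, 0, -1, 4/5)
  row 3: subtract -3×row1 = (0, 0, 0, 44/5)
step 3: normalize row 2 (÷-1) = (0, 0, 1, -4/5)
  row 0: subtract -2×row2 = (1, 0, 0, -4)
  row 1: subtract 1×row2 = (0, 1, 0, 12/5)
step 4: normalize row 3 (÷44/5) = (0, 0, 0, 1)
  row 0: subtract -4×row3 = (1, 0, 0, 0)
  row 1: subtract 12/5×row3 = (0, 1, 0, 0)
  row 2: subtract -4/5×row3 = (0, 0, 1, 0)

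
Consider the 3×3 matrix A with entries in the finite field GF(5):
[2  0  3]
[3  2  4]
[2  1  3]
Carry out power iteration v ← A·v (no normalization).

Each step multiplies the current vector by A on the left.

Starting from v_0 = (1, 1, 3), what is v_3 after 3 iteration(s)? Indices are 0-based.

v_0 = (1, 1, 3).
v_1 = A·v_0 = (1, 2, 2).
v_2 = A·v_1 = (3, 0, 0).
v_3 = A·v_2 = (1, 4, 1).

v_3 = (1, 4, 1)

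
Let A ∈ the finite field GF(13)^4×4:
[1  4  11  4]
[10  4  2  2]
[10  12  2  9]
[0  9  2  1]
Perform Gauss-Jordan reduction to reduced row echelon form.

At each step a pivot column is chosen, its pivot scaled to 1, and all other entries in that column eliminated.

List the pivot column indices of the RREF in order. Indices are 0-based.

step 1: normalize row 0 (÷1) = (1, 4, 11, 4)
  row 1: subtract 10×row0 = (0, 3, 9, 1)
  row 2: subtract 10×row0 = (0, 11, 9, 8)
step 2: normalize row 1 (÷3) = (0, 1, 3, 9)
  row 0: subtract 4×row1 = (1, 0, 12, 7)
  row 2: subtract 11×row1 = (0, 0, 2, 0)
  row 3: subtract 9×row1 = (0, 0, 1, 11)
step 3: normalize row 2 (÷2) = (0, 0, 1, 0)
  row 0: subtract 12×row2 = (1, 0, 0, 7)
  row 1: subtract 3×row2 = (0, 1, 0, 9)
  row 3: subtract 1×row2 = (0, 0, 0, 11)
step 4: normalize row 3 (÷11) = (0, 0, 0, 1)
  row 0: subtract 7×row3 = (1, 0, 0, 0)
  row 1: subtract 9×row3 = (0, 1, 0, 0)

pivot columns: 0, 1, 2, 3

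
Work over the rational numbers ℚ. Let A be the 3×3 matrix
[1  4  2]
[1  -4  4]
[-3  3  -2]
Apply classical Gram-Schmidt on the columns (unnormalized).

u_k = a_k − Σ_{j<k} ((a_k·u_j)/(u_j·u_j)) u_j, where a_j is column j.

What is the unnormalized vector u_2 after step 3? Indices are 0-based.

Step 1: u_0 = a_0 = (1, 1, -3).
Step 2: u_1 = a_1 − (-9/11)·u_0 = (53/11, -35/11, 6/11).
Step 3: u_2 = a_2 − (12/11)·u_0 − (-23/185)·u_1 = (279/185, 93/37, 248/185).

u_2 = (279/185, 93/37, 248/185)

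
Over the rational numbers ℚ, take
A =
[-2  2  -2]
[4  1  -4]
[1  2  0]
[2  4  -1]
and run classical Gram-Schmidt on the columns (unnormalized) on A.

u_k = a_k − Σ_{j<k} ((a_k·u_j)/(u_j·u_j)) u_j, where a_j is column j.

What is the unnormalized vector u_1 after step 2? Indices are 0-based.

Step 1: u_0 = a_0 = (-2, 4, 1, 2).
Step 2: u_1 = a_1 − (2/5)·u_0 = (14/5, -3/5, 8/5, 16/5).

u_1 = (14/5, -3/5, 8/5, 16/5)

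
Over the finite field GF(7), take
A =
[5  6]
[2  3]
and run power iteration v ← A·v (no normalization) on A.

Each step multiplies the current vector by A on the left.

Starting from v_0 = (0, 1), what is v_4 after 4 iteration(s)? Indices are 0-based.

v_0 = (0, 1).
v_1 = A·v_0 = (6, 3).
v_2 = A·v_1 = (6, 0).
v_3 = A·v_2 = (2, 5).
v_4 = A·v_3 = (5, 5).

v_4 = (5, 5)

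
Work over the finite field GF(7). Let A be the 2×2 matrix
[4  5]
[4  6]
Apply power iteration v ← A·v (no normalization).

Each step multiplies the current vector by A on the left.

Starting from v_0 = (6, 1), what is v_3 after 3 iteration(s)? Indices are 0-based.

v_0 = (6, 1).
v_1 = A·v_0 = (1, 2).
v_2 = A·v_1 = (0, 2).
v_3 = A·v_2 = (3, 5).

v_3 = (3, 5)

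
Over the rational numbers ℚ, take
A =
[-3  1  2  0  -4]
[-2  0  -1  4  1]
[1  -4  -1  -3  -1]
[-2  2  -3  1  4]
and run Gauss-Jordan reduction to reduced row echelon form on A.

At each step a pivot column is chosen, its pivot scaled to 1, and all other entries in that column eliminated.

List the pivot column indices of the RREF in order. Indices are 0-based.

pivot(0,0)=-3: scale R0 → (1, -1/3, -2/3, 0, 4/3)
  clear (1,0): R1 −= (-2)R0 → (0, -2/3, -7/3, 4, 11/3)
  clear (2,0): R2 −= (1)R0 → (0, -11/3, -1/3, -3, -7/3)
  clear (3,0): R3 −= (-2)R0 → (0, 4/3, -13/3, 1, 20/3)
pivot(1,1)=-2/3: scale R1 → (0, 1, 7/2, -6, -11/2)
  clear (0,1): R0 −= (-1/3)R1 → (1, 0, 1/2, -2, -1/2)
  clear (2,1): R2 −= (-11/3)R1 → (0, 0, 25/2, -25, -45/2)
  clear (3,1): R3 −= (4/3)R1 → (0, 0, -9, 9, 14)
pivot(2,2)=25/2: scale R2 → (0, 0, 1, -2, -9/5)
  clear (0,2): R0 −= (1/2)R2 → (1, 0, 0, -1, 2/5)
  clear (1,2): R1 −= (7/2)R2 → (0, 1, 0, 1, 4/5)
  clear (3,2): R3 −= (-9)R2 → (0, 0, 0, -9, -11/5)
pivot(3,3)=-9: scale R3 → (0, 0, 0, 1, 11/45)
  clear (0,3): R0 −= (-1)R3 → (1, 0, 0, 0, 29/45)
  clear (1,3): R1 −= (1)R3 → (0, 1, 0, 0, 5/9)
  clear (2,3): R2 −= (-2)R3 → (0, 0, 1, 0, -59/45)

pivot columns: 0, 1, 2, 3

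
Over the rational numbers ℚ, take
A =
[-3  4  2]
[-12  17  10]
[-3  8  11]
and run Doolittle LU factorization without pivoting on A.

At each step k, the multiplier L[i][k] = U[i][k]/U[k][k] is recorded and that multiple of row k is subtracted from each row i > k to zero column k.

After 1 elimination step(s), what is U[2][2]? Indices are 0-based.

U[2][2] = 9

Step 1: pivot at (0,0) is -3.
  row1 ← row1 − (4)·row0  ⇒  L[1][0]=4, U row1=(0, 1, 2)
  row2 ← row2 − (1)·row0  ⇒  L[2][0]=1, U row2=(0, 4, 9)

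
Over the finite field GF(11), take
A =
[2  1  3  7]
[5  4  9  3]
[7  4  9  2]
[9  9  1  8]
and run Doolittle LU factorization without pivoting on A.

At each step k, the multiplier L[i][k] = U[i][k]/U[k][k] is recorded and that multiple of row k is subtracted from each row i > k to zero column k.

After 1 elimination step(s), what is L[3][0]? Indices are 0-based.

L[3][0] = 10

k=0: U[0][0]=2
  eliminate (1,0): mult=8, new row 1: (0, 7, 7, 2); set L[1][0]=8
  eliminate (2,0): mult=9, new row 2: (0, 6, 4, 5); set L[2][0]=9
  eliminate (3,0): mult=10, new row 3: (0, 10, 4, 4); set L[3][0]=10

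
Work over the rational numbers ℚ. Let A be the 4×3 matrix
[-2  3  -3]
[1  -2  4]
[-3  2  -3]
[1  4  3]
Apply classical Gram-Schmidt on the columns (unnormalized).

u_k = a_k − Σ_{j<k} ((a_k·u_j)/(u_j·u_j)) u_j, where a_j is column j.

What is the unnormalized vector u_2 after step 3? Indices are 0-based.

Step 1: u_0 = a_0 = (-2, 1, -3, 1).
Step 2: u_1 = a_1 − (-2/3)·u_0 = (5/3, -4/3, 0, 14/3).
Step 3: u_2 = a_2 − (22/15)·u_0 − (11/79)·u_1 = (-118/395, 1074/395, 7/5, 349/395).

u_2 = (-118/395, 1074/395, 7/5, 349/395)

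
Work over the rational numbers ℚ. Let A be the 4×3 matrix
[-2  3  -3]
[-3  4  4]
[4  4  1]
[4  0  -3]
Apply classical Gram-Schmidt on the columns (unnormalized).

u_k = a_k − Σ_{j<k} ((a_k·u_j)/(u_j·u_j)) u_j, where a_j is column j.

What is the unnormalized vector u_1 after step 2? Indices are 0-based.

Step 1: u_0 = a_0 = (-2, -3, 4, 4).
Step 2: u_1 = a_1 − (-2/45)·u_0 = (131/45, 58/15, 188/45, 8/45).

u_1 = (131/45, 58/15, 188/45, 8/45)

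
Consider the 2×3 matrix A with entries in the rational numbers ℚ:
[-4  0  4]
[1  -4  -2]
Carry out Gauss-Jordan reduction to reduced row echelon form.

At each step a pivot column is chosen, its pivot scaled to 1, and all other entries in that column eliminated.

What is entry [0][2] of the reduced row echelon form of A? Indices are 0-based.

pivot(0,0)=-4: scale R0 → (1, 0, -1)
  clear (1,0): R1 −= (1)R0 → (0, -4, -1)
pivot(1,1)=-4: scale R1 → (0, 1, 1/4)

M[0][2] = -1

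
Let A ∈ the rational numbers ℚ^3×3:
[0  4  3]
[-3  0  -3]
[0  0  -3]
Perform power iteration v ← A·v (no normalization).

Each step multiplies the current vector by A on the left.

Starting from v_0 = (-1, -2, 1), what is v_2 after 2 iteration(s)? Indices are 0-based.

v_0 = (-1, -2, 1).
v_1 = A·v_0 = (-5, 0, -3).
v_2 = A·v_1 = (-9, 24, 9).

v_2 = (-9, 24, 9)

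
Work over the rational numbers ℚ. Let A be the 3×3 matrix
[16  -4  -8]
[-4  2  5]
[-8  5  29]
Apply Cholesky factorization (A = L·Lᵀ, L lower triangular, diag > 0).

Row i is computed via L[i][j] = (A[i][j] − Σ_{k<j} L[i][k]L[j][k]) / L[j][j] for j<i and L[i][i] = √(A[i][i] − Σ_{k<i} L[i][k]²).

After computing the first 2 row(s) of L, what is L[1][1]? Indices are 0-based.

Step 1: L[0][0] = √(16) = 4.
  L[1][0] = (-4) / L[0][0] = -1.
Step 2: L[1][1] = √(1) = 1.

L[1][1] = 1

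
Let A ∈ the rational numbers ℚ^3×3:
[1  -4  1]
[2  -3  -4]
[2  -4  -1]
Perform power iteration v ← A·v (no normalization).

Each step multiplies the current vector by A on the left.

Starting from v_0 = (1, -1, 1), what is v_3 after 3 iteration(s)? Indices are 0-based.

v_0 = (1, -1, 1).
v_1 = A·v_0 = (6, 1, 5).
v_2 = A·v_1 = (7, -11, 3).
v_3 = A·v_2 = (54, 35, 55).

v_3 = (54, 35, 55)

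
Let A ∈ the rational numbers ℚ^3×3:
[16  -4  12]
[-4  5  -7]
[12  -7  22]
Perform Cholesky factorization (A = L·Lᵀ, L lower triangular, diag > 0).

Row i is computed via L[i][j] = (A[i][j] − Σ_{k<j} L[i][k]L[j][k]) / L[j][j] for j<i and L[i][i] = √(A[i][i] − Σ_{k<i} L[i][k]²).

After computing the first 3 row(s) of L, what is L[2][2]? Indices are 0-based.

L[2][2] = 3

Step 1: L[0][0] = √(16) = 4.
  L[1][0] = (-4) / L[0][0] = -1.
Step 2: L[1][1] = √(4) = 2.
  L[2][0] = (12) / L[0][0] = 3.
  L[2][1] = (-4) / L[1][1] = -2.
Step 3: L[2][2] = √(9) = 3.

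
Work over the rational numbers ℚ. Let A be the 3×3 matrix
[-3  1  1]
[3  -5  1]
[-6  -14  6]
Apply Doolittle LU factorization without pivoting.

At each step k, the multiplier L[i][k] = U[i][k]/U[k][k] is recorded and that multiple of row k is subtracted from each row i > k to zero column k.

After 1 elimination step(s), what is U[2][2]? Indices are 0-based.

U[2][2] = 4

[col 0] pivot -3
  R1 -= -1*R0 → (0, -4, 2)  (L[1][0] := -1)
  R2 -= 2*R0 → (0, -16, 4)  (L[2][0] := 2)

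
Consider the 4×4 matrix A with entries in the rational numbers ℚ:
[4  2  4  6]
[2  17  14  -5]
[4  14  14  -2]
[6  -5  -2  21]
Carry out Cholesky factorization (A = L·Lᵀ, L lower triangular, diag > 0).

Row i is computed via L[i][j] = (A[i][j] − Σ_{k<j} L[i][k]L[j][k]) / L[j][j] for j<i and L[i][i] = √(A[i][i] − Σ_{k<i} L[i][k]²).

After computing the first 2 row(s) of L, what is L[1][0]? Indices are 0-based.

L[1][0] = 1

Step 1: L[0][0] = √(4) = 2.
  L[1][0] = (2) / L[0][0] = 1.
Step 2: L[1][1] = √(16) = 4.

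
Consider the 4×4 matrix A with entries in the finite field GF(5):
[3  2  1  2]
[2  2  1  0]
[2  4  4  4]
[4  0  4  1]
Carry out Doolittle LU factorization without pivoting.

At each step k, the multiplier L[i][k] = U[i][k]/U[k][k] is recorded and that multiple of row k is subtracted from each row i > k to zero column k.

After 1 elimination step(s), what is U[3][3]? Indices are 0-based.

k=0: U[0][0]=3
  eliminate (1,0): mult=4, new row 1: (0, 4, 2, 2); set L[1][0]=4
  eliminate (2,0): mult=4, new row 2: (0, 1, 0, 1); set L[2][0]=4
  eliminate (3,0): mult=3, new row 3: (0, 4, 1, 0); set L[3][0]=3

U[3][3] = 0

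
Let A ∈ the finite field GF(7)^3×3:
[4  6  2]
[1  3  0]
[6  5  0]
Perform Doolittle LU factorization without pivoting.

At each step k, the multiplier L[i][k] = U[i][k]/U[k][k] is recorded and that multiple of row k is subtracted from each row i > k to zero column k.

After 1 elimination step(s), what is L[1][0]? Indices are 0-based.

L[1][0] = 2

[col 0] pivot 4
  R1 -= 2*R0 → (0, 5, 3)  (L[1][0] := 2)
  R2 -= 5*R0 → (0, 3, 4)  (L[2][0] := 5)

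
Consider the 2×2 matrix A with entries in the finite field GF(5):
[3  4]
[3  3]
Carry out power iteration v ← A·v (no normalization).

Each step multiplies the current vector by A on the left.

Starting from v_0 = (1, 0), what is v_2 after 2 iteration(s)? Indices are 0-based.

v_0 = (1, 0).
v_1 = A·v_0 = (3, 3).
v_2 = A·v_1 = (1, 3).

v_2 = (1, 3)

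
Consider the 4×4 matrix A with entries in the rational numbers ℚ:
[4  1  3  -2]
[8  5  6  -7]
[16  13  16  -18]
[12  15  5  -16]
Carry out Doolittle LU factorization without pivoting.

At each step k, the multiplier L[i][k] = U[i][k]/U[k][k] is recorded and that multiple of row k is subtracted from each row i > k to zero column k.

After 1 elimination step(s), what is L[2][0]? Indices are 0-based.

Step 1: pivot at (0,0) is 4.
  row1 ← row1 − (2)·row0  ⇒  L[1][0]=2, U row1=(0, 3, 0, -3)
  row2 ← row2 − (4)·row0  ⇒  L[2][0]=4, U row2=(0, 9, 4, -10)
  row3 ← row3 − (3)·row0  ⇒  L[3][0]=3, U row3=(0, 12, -4, -10)

L[2][0] = 4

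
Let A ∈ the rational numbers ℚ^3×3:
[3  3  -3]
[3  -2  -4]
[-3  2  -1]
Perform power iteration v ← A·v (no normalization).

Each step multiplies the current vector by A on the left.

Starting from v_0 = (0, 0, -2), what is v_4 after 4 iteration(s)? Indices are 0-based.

v_4 = (1062, 498, 82)

v_0 = (0, 0, -2).
v_1 = A·v_0 = (6, 8, 2).
v_2 = A·v_1 = (36, -6, -4).
v_3 = A·v_2 = (102, 136, -116).
v_4 = A·v_3 = (1062, 498, 82).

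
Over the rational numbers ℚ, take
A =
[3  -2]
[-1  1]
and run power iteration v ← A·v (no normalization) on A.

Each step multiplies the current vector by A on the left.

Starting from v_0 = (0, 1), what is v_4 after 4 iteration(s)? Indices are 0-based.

v_4 = (-112, 41)

v_0 = (0, 1).
v_1 = A·v_0 = (-2, 1).
v_2 = A·v_1 = (-8, 3).
v_3 = A·v_2 = (-30, 11).
v_4 = A·v_3 = (-112, 41).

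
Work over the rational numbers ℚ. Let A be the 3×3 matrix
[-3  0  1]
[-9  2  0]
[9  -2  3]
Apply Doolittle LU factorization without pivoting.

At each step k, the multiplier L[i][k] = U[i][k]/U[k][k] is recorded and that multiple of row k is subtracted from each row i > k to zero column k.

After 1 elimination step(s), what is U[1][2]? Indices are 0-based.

U[1][2] = -3

k=0: U[0][0]=-3
  eliminate (1,0): mult=3, new row 1: (0, 2, -3); set L[1][0]=3
  eliminate (2,0): mult=-3, new row 2: (0, -2, 6); set L[2][0]=-3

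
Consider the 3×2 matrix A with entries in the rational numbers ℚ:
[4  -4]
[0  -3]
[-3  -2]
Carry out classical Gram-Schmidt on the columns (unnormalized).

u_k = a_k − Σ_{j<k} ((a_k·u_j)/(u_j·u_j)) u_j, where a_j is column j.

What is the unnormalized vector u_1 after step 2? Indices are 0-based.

Step 1: u_0 = a_0 = (4, 0, -3).
Step 2: u_1 = a_1 − (-2/5)·u_0 = (-12/5, -3, -16/5).

u_1 = (-12/5, -3, -16/5)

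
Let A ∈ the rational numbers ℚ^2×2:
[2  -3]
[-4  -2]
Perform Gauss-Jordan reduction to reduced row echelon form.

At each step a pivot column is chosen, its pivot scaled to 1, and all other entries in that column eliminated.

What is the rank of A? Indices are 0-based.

[1] R0 /= 2  ⇒  (1, -3/2)
     R1 -= -4·R0  ⇒  (0, -8)
[2] R1 /= -8  ⇒  (0, 1)
     R0 -= -3/2·R1  ⇒  (1, 0)

rank = 2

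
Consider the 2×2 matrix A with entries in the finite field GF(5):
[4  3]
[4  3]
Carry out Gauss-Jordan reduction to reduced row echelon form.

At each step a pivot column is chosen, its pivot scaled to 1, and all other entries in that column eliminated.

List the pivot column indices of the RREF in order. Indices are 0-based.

step 1: normalize row 0 (÷4) = (1, 2)
  row 1: subtract 4×row0 = (0, 0)
skip col 1 (zero from row 1)

pivot columns: 0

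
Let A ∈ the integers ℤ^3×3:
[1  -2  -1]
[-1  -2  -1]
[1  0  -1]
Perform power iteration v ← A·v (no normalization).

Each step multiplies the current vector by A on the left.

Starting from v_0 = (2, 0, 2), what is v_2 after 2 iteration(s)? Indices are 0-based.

v_2 = (8, 8, 0)

v_0 = (2, 0, 2).
v_1 = A·v_0 = (0, -4, 0).
v_2 = A·v_1 = (8, 8, 0).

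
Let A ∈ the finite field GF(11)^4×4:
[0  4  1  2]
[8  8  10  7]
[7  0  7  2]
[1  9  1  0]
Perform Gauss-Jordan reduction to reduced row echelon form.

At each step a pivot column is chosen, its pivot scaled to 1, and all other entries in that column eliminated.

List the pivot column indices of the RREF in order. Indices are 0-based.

pivot columns: 0, 1, 2, 3

[1] R0 <-> R1
[1] R0 /= 8  ⇒  (1, 1, 4, 5)
     R2 -= 7·R0  ⇒  (0, 4, 1, 0)
     R3 -= 1·R0  ⇒  (0, 8, 8, 6)
[2] R1 /= 4  ⇒  (0, 1, 3, 6)
     R0 -= 1·R1  ⇒  (1, 0, 1, 10)
     R2 -= 4·R1  ⇒  (0, 0, 0, 9)
     R3 -= 8·R1  ⇒  (0, 0, 6, 2)
[3] R2 <-> R3
[3] R2 /= 6  ⇒  (0, 0, 1, 4)
     R0 -= 1·R2  ⇒  (1, 0, 0, 6)
     R1 -= 3·R2  ⇒  (0, 1, 0, 5)
[4] R3 /= 9  ⇒  (0, 0, 0, 1)
     R0 -= 6·R3  ⇒  (1, 0, 0, 0)
     R1 -= 5·R3  ⇒  (0, 1, 0, 0)
     R2 -= 4·R3  ⇒  (0, 0, 1, 0)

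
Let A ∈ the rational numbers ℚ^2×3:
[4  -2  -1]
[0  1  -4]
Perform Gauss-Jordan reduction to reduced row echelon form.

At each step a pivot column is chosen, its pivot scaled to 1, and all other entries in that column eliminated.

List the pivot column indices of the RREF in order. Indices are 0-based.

pivot columns: 0, 1

[1] R0 /= 4  ⇒  (1, -1/2, -1/4)
[2] R1 /= 1  ⇒  (0, 1, -4)
     R0 -= -1/2·R1  ⇒  (1, 0, -9/4)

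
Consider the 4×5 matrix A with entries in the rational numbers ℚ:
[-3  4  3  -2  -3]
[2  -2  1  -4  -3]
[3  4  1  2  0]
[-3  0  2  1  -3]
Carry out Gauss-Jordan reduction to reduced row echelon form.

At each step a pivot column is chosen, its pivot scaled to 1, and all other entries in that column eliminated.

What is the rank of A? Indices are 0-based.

[1] R0 /= -3  ⇒  (1, -4/3, -1, 2/3, 1)
     R1 -= 2·R0  ⇒  (0, 2/3, 3, -16/3, -5)
     R2 -= 3·R0  ⇒  (0, 8, 4, 0, -3)
     R3 -= -3·R0  ⇒  (0, -4, -1, 3, 0)
[2] R1 /= 2/3  ⇒  (0, 1, 9/2, -8, -15/2)
     R0 -= -4/3·R1  ⇒  (1, 0, 5, -10, -9)
     R2 -= 8·R1  ⇒  (0, 0, -32, 64, 57)
     R3 -= -4·R1  ⇒  (0, 0, 17, -29, -30)
[3] R2 /= -32  ⇒  (0, 0, 1, -2, -57/32)
     R0 -= 5·R2  ⇒  (1, 0, 0, 0, -3/32)
     R1 -= 9/2·R2  ⇒  (0, 1, 0, 1, 33/64)
     R3 -= 17·R2  ⇒  (0, 0, 0, 5, 9/32)
[4] R3 /= 5  ⇒  (0, 0, 0, 1, 9/160)
     R1 -= 1·R3  ⇒  (0, 1, 0, 0, 147/320)
     R2 -= -2·R3  ⇒  (0, 0, 1, 0, -267/160)

rank = 4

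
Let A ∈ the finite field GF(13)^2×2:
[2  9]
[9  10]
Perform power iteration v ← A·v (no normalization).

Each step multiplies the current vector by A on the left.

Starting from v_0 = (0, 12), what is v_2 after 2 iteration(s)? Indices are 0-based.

v_2 = (9, 1)

v_0 = (0, 12).
v_1 = A·v_0 = (4, 3).
v_2 = A·v_1 = (9, 1).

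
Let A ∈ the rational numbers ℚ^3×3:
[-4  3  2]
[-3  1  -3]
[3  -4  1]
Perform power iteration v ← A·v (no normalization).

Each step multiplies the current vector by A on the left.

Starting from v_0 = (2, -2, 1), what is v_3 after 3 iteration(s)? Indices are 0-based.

v_3 = (-194, -224, 238)

v_0 = (2, -2, 1).
v_1 = A·v_0 = (-12, -11, 15).
v_2 = A·v_1 = (45, -20, 23).
v_3 = A·v_2 = (-194, -224, 238).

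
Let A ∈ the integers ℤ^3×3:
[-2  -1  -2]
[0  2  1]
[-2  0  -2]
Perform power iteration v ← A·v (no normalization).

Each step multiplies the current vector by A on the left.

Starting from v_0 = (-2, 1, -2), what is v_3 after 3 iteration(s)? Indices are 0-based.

v_3 = (112, -14, 120)

v_0 = (-2, 1, -2).
v_1 = A·v_0 = (7, 0, 8).
v_2 = A·v_1 = (-30, 8, -30).
v_3 = A·v_2 = (112, -14, 120).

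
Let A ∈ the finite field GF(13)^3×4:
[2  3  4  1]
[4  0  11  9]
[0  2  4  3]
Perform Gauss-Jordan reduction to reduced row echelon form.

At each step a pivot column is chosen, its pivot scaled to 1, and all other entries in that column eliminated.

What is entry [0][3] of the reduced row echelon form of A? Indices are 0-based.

M[0][3] = 3

pivot(0,0)=2: scale R0 → (1, 8, 2, 7)
  clear (1,0): R1 −= (4)R0 → (0, 7, 3, 7)
pivot(1,1)=7: scale R1 → (0, 1, 6, 1)
  clear (0,1): R0 −= (8)R1 → (1, 0, 6, 12)
  clear (2,1): R2 −= (2)R1 → (0, 0, 5, 1)
pivot(2,2)=5: scale R2 → (0, 0, 1, 8)
  clear (0,2): R0 −= (6)R2 → (1, 0, 0, 3)
  clear (1,2): R1 −= (6)R2 → (0, 1, 0, 5)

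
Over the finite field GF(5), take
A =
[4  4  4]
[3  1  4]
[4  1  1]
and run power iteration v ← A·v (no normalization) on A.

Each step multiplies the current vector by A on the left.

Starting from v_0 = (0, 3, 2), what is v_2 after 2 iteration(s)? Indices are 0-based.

v_2 = (4, 1, 1)

v_0 = (0, 3, 2).
v_1 = A·v_0 = (0, 1, 0).
v_2 = A·v_1 = (4, 1, 1).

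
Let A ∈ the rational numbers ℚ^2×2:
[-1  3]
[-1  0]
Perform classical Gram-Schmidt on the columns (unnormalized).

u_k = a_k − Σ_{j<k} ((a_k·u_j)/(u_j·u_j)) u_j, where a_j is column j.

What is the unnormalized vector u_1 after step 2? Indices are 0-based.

Step 1: u_0 = a_0 = (-1, -1).
Step 2: u_1 = a_1 − (-3/2)·u_0 = (3/2, -3/2).

u_1 = (3/2, -3/2)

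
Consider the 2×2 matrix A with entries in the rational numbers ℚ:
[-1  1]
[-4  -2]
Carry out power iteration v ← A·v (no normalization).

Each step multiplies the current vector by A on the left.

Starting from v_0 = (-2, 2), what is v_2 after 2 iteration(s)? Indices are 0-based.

v_2 = (0, -24)

v_0 = (-2, 2).
v_1 = A·v_0 = (4, 4).
v_2 = A·v_1 = (0, -24).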